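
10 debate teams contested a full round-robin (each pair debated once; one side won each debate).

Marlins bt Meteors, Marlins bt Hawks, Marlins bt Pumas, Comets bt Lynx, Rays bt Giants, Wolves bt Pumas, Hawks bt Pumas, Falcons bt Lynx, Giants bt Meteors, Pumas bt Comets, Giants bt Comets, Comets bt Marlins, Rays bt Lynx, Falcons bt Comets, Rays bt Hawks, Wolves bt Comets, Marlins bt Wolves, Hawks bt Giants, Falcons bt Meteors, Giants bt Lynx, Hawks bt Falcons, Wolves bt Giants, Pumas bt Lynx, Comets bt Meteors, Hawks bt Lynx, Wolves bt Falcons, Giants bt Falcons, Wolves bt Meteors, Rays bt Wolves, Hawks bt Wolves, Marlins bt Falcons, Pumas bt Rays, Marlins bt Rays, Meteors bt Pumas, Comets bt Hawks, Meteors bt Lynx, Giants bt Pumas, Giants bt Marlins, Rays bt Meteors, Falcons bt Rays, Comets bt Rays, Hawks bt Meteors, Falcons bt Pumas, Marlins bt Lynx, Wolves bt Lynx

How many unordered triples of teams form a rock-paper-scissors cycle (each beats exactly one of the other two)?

20

Win totals: Falcons 5, Marlins 7, Lynx 0, Rays 5, Giants 6, Meteors 2, Wolves 6, Pumas 3, Comets 5, Hawks 6.
A team with w wins dominates both others in C(w,2) triples; summing gives 10 + 21 + 0 + 10 + 15 + 1 + 15 + 3 + 10 + 15 = 100 transitive triples.
Total triples C(10,3) = 120, so cyclic triples = 120 − 100 = 20.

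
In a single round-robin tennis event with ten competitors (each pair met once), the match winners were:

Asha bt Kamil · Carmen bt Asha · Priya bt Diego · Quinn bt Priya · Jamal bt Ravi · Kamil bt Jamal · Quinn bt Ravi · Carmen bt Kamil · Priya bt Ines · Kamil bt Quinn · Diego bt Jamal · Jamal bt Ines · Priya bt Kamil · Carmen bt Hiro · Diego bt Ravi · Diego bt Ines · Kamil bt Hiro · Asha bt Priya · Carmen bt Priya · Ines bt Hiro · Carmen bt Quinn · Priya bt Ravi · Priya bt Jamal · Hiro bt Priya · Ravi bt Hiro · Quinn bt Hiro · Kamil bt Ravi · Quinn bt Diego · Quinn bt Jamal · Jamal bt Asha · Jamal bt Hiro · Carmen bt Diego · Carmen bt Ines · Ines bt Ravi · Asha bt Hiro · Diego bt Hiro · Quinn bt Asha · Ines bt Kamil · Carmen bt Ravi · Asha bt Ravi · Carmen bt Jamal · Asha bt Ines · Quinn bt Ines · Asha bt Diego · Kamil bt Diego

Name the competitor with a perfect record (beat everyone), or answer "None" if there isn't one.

Carmen

Carmen has 9 wins out of 9 opponents — a perfect record.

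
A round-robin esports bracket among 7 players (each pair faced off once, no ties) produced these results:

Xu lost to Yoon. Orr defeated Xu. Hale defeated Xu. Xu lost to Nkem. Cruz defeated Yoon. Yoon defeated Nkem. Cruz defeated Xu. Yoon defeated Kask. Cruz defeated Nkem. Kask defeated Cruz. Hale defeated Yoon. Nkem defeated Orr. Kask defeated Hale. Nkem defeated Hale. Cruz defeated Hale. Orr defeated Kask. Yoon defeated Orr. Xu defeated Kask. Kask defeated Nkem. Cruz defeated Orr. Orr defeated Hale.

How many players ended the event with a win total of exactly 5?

Win totals: Nkem 3, Kask 3, Xu 1, Hale 2, Yoon 4, Orr 3, Cruz 5.
Exactly 5: Cruz — 1 player.

1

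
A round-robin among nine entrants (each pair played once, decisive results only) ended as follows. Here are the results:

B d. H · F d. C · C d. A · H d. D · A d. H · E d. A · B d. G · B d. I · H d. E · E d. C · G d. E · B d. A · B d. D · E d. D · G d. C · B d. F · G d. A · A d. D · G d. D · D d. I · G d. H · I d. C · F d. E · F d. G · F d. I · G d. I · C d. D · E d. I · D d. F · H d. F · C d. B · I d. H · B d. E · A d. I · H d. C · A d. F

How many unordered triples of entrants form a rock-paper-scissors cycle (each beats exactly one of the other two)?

Win totals: A 4, B 7, C 3, D 2, E 4, F 4, G 6, H 4, I 2.
An entrant with w wins dominates both others in C(w,2) triples; summing gives 6 + 21 + 3 + 1 + 6 + 6 + 15 + 6 + 1 = 65 transitive triples.
Total triples C(9,3) = 84, so cyclic triples = 84 − 65 = 19.

19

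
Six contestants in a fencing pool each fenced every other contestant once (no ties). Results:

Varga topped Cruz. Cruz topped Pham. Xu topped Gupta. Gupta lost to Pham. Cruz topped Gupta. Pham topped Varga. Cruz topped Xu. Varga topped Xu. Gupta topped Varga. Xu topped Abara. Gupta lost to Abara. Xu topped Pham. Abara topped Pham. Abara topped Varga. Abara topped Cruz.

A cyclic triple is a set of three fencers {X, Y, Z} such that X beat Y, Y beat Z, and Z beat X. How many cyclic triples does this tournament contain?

6

Win totals: Cruz 3, Gupta 1, Varga 2, Abara 4, Pham 2, Xu 3.
A fencer with w wins dominates both others in C(w,2) triples; summing gives 3 + 0 + 1 + 6 + 1 + 3 = 14 transitive triples.
Total triples C(6,3) = 20, so cyclic triples = 20 − 14 = 6.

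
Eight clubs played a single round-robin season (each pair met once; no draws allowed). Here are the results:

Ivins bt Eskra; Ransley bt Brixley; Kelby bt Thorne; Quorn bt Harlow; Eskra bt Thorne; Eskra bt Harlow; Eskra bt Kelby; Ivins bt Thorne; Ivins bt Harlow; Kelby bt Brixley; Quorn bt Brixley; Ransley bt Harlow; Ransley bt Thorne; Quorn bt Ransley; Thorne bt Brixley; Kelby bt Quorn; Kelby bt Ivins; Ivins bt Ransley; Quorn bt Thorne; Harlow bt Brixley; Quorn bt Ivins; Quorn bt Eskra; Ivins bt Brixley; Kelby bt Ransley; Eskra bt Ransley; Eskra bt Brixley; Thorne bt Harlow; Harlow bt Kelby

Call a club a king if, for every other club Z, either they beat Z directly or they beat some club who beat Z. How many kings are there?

Kelby reaches everyone (king).
Ransley cannot reach Quorn, Eskra, Ivins in two steps.
Quorn reaches everyone (king).
Eskra reaches everyone (king).
Thorne cannot reach Ransley, Quorn, Eskra, Ivins in two steps.
Harlow cannot reach Eskra in two steps.
Ivins cannot reach Quorn in two steps.
Brixley cannot reach Kelby, Ransley, Quorn, Eskra, Thorne, Harlow, Ivins in two steps.
Kings: Kelby, Quorn, Eskra — 3.

3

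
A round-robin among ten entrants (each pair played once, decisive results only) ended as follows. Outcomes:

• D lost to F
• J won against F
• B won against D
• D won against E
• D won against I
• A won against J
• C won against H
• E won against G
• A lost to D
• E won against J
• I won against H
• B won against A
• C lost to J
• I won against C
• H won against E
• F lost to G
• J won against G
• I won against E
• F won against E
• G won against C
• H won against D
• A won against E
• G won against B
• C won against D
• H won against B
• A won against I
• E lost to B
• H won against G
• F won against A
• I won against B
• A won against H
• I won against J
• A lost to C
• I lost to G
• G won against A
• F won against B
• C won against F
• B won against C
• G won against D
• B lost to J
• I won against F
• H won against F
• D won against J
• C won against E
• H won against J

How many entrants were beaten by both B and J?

1

B beat: A, C, D, E.
J beat: B, C, F, G.
Both beat: C — 1.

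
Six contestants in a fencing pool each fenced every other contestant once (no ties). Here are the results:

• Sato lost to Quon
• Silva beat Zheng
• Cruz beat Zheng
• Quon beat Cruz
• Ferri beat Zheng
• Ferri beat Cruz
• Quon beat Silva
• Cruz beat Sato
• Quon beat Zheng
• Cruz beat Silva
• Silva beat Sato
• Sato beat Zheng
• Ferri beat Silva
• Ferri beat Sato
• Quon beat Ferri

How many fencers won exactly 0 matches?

1

Win totals: Cruz 3, Silva 2, Zheng 0, Quon 5, Sato 1, Ferri 4.
Exactly 0: Zheng — 1 fencer.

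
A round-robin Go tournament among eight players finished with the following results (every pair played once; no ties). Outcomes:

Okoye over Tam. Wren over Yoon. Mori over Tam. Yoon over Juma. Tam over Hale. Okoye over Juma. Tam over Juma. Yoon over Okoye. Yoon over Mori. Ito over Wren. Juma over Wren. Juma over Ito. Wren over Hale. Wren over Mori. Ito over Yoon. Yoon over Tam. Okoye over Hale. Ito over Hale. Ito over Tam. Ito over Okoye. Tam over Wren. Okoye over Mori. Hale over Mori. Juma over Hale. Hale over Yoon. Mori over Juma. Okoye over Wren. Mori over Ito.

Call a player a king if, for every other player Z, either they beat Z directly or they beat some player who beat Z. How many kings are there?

Yoon reaches everyone (king).
Wren reaches everyone (king).
Juma reaches everyone (king).
Hale cannot reach Wren in two steps.
Tam cannot reach Okoye in two steps.
Mori reaches everyone (king).
Okoye reaches everyone (king).
Ito reaches everyone (king).
Kings: Yoon, Wren, Juma, Mori, Okoye, Ito — 6.

6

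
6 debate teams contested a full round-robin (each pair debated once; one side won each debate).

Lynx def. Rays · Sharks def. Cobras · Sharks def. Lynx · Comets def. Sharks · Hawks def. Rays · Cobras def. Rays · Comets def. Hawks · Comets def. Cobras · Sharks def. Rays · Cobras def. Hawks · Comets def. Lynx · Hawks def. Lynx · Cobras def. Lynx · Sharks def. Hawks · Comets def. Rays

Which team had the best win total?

Comets

Win totals: Rays 0, Lynx 1, Comets 5, Hawks 2, Cobras 3, Sharks 4.
Comets leads with 5 wins (next highest: 4).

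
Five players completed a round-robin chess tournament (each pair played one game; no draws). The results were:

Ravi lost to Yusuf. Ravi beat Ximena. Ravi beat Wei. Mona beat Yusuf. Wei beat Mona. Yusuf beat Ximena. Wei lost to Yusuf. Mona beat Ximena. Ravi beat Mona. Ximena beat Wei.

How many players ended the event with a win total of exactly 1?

Win totals: Mona 2, Ximena 1, Ravi 3, Yusuf 3, Wei 1.
Exactly 1: Ximena, Wei — 2 players.

2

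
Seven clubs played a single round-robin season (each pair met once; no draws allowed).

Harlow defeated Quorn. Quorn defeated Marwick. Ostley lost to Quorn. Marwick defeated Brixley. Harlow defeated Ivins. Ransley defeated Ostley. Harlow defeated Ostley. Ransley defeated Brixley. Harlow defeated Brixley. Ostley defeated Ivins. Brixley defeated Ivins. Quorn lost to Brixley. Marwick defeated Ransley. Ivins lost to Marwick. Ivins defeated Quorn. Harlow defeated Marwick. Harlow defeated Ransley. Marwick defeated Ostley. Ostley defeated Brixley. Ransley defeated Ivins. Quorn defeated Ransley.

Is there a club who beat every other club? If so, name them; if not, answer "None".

Harlow

Harlow has 6 wins out of 6 opponents — a perfect record.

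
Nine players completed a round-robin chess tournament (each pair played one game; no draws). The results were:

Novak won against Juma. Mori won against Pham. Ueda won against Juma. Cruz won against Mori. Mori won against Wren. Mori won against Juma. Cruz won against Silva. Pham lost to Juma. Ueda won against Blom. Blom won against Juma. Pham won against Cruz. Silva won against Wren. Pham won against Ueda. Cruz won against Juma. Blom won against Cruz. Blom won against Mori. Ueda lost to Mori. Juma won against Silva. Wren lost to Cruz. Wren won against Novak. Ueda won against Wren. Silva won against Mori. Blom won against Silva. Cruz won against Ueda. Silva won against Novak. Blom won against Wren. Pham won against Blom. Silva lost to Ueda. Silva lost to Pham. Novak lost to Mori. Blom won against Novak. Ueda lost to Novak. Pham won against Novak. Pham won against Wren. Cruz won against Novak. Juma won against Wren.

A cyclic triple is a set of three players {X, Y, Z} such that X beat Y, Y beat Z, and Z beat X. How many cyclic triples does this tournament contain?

Win totals: Silva 3, Pham 6, Cruz 6, Mori 5, Novak 2, Blom 6, Wren 1, Ueda 4, Juma 3.
A player with w wins dominates both others in C(w,2) triples; summing gives 3 + 15 + 15 + 10 + 1 + 15 + 0 + 6 + 3 = 68 transitive triples.
Total triples C(9,3) = 84, so cyclic triples = 84 − 68 = 16.

16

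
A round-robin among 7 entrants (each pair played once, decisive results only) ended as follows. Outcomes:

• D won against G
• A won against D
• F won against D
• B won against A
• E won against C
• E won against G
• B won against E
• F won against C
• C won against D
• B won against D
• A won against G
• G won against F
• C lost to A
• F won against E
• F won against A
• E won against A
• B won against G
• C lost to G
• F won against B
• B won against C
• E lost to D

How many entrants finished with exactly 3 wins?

2

Win totals: A 3, B 5, C 1, D 2, E 3, F 5, G 2.
Exactly 3: A, E — 2 entrants.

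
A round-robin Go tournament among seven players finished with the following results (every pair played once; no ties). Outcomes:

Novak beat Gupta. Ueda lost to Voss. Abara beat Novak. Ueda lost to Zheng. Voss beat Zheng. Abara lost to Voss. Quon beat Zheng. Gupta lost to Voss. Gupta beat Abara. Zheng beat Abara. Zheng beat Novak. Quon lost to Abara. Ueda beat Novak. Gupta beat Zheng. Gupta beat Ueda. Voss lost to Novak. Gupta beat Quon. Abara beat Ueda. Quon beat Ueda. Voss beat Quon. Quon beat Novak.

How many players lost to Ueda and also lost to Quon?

Ueda beat: Novak.
Quon beat: Zheng, Novak, Ueda.
Both beat: Novak — 1.

1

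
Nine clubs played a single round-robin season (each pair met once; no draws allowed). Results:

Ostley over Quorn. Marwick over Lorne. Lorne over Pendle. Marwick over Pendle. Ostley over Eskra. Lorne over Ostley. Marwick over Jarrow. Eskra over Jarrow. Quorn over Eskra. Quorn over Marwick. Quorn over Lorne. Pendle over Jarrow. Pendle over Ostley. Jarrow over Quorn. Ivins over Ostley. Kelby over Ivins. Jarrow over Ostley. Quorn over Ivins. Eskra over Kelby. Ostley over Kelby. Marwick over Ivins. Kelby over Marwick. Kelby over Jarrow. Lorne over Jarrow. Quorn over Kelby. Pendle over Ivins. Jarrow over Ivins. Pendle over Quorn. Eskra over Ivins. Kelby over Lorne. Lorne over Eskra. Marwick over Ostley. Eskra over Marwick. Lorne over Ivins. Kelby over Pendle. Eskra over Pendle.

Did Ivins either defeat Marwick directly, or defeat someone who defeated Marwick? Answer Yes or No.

Ivins did not beat Marwick directly.
Ivins beat Ostley, but each of them lost to Marwick. No two-step path.

No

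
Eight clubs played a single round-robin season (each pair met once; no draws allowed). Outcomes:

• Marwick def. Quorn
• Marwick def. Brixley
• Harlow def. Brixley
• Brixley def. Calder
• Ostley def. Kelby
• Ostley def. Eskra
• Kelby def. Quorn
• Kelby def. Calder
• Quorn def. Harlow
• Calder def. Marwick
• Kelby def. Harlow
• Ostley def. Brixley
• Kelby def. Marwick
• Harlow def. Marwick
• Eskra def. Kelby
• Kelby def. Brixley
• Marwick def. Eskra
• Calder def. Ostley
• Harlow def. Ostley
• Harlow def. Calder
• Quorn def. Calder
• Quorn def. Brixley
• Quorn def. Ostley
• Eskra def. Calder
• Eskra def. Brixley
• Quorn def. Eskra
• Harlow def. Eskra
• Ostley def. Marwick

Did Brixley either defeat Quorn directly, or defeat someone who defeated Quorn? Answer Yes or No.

Brixley did not beat Quorn directly.
Brixley beat Calder, but each of them lost to Quorn. No two-step path.

No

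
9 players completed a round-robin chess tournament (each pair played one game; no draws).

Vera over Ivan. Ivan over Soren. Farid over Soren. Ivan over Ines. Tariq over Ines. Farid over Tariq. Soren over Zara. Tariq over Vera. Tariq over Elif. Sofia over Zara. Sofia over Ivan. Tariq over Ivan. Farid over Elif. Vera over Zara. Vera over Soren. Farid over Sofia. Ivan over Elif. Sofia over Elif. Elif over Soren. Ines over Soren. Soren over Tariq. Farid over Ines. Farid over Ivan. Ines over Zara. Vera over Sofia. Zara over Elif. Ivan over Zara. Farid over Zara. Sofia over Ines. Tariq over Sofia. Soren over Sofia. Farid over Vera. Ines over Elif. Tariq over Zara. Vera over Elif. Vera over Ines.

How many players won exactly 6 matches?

Win totals: Zara 1, Vera 6, Farid 8, Soren 3, Tariq 6, Ivan 4, Sofia 4, Elif 1, Ines 3.
Exactly 6: Vera, Tariq — 2 players.

2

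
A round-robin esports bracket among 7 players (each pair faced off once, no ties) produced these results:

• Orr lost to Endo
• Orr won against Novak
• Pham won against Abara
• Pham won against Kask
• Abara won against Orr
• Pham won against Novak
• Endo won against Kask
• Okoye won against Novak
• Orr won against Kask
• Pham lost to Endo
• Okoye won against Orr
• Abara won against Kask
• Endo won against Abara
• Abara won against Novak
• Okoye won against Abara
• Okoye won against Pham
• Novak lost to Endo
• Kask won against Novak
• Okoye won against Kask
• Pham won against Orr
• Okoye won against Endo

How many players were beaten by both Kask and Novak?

0

Kask beat: Novak.
Novak beat: no one.
No one was beaten by both.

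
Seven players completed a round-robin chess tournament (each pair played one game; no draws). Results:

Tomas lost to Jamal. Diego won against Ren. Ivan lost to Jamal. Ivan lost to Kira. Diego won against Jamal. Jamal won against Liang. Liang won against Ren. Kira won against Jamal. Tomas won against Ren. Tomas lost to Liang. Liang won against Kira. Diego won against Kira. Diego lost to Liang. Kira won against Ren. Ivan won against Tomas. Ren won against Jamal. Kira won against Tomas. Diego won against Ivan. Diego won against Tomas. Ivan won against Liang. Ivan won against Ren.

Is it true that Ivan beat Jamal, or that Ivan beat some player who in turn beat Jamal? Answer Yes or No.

Yes

Ivan did not beat Jamal directly.
Ivan beat Ren, Liang, Tomas. Of those, Ren beat Jamal.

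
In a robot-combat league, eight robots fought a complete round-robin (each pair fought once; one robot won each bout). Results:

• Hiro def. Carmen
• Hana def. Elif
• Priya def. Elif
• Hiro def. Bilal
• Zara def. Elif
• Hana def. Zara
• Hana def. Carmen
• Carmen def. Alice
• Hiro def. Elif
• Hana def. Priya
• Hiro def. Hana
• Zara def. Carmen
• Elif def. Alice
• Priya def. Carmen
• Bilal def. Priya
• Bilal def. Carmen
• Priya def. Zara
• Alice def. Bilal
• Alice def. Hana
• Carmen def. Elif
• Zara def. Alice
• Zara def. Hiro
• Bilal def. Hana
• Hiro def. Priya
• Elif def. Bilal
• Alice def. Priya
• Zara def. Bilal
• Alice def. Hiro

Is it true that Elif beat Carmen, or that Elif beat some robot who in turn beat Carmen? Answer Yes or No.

Elif did not beat Carmen directly.
Elif beat Alice, Bilal. Of those, Bilal beat Carmen.

Yes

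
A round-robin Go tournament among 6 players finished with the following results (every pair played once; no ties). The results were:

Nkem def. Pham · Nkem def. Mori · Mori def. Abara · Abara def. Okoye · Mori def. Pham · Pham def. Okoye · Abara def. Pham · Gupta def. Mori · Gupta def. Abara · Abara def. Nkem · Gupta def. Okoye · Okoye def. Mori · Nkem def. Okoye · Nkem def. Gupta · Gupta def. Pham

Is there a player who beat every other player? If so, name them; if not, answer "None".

Highest win total is Nkem with 4 (out of 5 possible).
Nkem lost to Abara, so no player went undefeated.

None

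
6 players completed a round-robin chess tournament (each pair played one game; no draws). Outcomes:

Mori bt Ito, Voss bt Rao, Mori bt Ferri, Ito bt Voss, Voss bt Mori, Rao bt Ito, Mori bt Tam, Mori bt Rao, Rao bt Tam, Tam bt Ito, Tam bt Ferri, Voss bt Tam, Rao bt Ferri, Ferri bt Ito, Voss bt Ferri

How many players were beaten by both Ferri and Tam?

1

Ferri beat: Ito.
Tam beat: Ito, Ferri.
Both beat: Ito — 1.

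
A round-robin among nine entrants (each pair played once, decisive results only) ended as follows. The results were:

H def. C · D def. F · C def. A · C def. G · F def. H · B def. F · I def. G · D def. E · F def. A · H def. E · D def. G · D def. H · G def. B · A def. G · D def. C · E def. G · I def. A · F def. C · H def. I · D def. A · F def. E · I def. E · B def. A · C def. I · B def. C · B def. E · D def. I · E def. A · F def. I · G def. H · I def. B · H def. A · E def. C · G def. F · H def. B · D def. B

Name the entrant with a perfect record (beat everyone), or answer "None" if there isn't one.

D

D has 8 wins out of 8 opponents — a perfect record.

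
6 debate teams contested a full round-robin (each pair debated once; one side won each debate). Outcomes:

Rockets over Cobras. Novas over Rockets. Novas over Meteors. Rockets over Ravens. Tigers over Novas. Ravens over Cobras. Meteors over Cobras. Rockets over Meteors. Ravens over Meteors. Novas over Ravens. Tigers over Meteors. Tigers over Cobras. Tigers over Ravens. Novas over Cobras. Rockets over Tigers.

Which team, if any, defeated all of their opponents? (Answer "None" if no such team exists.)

Highest win total is Tigers with 4 (out of 5 possible).
Tigers lost to Rockets, so no team went undefeated.

None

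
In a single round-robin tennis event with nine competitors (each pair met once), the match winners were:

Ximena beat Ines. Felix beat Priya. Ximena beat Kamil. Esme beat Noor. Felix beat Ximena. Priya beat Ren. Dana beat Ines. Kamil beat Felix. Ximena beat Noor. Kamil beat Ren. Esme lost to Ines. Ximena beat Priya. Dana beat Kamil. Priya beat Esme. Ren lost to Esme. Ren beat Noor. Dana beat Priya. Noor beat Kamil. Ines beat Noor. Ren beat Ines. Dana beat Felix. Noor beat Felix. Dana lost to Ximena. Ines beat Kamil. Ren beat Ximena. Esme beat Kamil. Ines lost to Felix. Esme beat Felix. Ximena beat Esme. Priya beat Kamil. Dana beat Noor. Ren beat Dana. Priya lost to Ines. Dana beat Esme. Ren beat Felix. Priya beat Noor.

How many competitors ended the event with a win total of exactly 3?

1

Win totals: Esme 4, Dana 6, Ines 4, Ximena 6, Felix 3, Kamil 2, Noor 2, Ren 5, Priya 4.
Exactly 3: Felix — 1 competitor.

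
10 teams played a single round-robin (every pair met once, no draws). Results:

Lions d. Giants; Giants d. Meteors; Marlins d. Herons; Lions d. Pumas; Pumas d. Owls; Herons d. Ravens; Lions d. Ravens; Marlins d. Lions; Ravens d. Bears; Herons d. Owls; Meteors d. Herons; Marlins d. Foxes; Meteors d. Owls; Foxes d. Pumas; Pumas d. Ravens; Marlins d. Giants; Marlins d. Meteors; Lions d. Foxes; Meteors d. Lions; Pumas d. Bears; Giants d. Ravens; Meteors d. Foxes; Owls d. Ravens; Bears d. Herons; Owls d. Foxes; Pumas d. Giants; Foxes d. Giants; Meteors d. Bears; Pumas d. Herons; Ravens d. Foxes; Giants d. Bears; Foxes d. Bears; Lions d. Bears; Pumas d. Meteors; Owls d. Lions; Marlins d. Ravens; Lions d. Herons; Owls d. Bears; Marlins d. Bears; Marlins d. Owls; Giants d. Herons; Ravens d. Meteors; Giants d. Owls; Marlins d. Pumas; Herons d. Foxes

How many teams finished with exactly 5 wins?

2

Win totals: Pumas 6, Giants 5, Bears 1, Foxes 3, Lions 6, Meteors 5, Marlins 9, Herons 3, Ravens 3, Owls 4.
Exactly 5: Giants, Meteors — 2 teams.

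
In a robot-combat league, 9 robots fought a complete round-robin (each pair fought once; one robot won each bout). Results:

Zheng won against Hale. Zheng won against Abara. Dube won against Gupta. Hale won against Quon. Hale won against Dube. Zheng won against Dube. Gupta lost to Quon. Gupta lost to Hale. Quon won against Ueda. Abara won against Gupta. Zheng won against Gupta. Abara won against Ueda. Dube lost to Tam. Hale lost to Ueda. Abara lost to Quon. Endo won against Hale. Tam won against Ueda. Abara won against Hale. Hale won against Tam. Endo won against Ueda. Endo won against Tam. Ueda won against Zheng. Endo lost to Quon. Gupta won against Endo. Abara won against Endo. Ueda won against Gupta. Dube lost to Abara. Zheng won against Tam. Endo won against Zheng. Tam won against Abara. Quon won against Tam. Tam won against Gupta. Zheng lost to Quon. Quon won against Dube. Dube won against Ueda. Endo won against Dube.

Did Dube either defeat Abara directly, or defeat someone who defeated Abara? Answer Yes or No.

Dube did not beat Abara directly.
Dube beat Gupta, Ueda, but each of them lost to Abara. No two-step path.

No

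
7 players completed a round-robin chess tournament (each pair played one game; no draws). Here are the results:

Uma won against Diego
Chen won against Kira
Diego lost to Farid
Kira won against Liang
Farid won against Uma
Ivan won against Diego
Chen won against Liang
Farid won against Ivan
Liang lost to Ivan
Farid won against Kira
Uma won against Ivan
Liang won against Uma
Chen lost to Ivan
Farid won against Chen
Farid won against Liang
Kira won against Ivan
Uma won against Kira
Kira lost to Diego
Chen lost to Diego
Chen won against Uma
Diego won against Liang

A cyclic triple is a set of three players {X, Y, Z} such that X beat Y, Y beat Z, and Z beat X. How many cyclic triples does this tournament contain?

Win totals: Ivan 3, Diego 3, Farid 6, Chen 3, Uma 3, Liang 1, Kira 2.
A player with w wins dominates both others in C(w,2) triples; summing gives 3 + 3 + 15 + 3 + 3 + 0 + 1 = 28 transitive triples.
Total triples C(7,3) = 35, so cyclic triples = 35 − 28 = 7.

7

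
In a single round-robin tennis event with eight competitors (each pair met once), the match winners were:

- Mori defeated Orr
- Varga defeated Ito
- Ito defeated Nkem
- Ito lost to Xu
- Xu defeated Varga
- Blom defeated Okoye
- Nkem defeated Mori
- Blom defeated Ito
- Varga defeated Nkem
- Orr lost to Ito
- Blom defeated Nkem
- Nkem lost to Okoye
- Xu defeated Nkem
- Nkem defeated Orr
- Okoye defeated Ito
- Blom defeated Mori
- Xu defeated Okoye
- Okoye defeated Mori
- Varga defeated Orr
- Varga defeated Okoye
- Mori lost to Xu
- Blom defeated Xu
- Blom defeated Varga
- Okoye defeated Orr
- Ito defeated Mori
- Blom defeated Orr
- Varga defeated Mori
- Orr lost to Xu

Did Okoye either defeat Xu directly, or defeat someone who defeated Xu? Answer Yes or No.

No

Okoye did not beat Xu directly.
Okoye beat Orr, Ito, Nkem, Mori, but each of them lost to Xu. No two-step path.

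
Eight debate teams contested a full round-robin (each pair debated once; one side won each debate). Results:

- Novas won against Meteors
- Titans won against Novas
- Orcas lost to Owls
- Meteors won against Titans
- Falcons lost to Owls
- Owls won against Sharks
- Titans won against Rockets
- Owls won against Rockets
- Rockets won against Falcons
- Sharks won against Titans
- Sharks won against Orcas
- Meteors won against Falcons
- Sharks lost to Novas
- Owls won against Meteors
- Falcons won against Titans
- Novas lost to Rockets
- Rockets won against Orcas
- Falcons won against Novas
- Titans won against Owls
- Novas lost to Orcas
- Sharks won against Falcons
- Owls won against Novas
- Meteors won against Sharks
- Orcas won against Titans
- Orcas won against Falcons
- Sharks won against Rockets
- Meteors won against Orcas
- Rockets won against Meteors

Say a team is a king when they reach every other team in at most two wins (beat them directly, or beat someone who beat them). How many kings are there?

Novas cannot reach Owls in two steps.
Rockets cannot reach Owls in two steps.
Orcas reaches everyone (king).
Sharks reaches everyone (king).
Meteors reaches everyone (king).
Titans reaches everyone (king).
Owls reaches everyone (king).
Falcons cannot reach Orcas in two steps.
Kings: Orcas, Sharks, Meteors, Titans, Owls — 5.

5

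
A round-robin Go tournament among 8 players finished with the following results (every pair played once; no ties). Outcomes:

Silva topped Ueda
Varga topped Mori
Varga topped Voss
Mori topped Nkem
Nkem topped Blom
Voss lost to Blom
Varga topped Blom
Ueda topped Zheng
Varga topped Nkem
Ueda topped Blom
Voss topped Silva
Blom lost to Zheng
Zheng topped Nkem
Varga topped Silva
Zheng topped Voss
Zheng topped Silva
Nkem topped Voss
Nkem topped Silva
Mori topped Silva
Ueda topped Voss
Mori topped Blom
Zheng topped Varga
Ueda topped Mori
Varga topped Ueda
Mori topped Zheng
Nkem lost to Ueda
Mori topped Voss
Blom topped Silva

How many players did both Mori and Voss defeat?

1

Mori beat: Blom, Voss, Zheng, Silva, Nkem.
Voss beat: Silva.
Both beat: Silva — 1.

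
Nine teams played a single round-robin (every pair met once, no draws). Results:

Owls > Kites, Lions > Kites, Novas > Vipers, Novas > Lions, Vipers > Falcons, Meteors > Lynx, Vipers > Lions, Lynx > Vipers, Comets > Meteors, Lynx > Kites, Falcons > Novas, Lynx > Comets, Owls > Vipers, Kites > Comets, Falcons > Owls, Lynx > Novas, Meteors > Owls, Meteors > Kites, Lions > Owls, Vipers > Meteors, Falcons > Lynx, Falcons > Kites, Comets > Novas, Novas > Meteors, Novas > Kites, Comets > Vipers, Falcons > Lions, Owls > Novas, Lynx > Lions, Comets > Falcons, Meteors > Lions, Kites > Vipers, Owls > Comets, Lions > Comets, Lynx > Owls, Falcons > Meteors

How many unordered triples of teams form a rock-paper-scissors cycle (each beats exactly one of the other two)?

23

Win totals: Lions 3, Comets 4, Falcons 6, Owls 4, Lynx 6, Novas 4, Vipers 3, Meteors 4, Kites 2.
A team with w wins dominates both others in C(w,2) triples; summing gives 3 + 6 + 15 + 6 + 15 + 6 + 3 + 6 + 1 = 61 transitive triples.
Total triples C(9,3) = 84, so cyclic triples = 84 − 61 = 23.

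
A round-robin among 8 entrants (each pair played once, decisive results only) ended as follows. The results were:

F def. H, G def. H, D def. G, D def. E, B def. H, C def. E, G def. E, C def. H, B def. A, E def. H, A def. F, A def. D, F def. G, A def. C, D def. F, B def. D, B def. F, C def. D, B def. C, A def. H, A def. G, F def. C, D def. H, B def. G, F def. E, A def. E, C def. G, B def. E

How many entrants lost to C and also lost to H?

C beat: D, E, G, H.
H beat: no one.
No one was beaten by both.

0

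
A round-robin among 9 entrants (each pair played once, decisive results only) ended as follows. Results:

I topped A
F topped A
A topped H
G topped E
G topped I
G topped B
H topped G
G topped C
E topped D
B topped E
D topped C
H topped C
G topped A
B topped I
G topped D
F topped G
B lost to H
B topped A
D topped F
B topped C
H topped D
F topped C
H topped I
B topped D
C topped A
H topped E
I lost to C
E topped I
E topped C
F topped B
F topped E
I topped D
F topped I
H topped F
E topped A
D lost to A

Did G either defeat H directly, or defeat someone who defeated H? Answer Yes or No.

G did not beat H directly.
G beat A, B, C, D, E, I. Of those, A beat H.

Yes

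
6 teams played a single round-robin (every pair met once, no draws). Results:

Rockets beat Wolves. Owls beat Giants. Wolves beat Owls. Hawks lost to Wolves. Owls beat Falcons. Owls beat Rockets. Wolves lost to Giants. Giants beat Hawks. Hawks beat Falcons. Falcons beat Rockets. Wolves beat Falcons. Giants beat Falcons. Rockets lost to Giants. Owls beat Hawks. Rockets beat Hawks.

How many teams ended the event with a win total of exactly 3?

Win totals: Hawks 1, Wolves 3, Giants 4, Rockets 2, Owls 4, Falcons 1.
Exactly 3: Wolves — 1 team.

1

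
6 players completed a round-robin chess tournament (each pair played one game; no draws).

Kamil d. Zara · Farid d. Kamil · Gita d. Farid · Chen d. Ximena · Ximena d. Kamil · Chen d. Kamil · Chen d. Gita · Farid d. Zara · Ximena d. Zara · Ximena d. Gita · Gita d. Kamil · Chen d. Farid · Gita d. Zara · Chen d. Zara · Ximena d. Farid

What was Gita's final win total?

Gita's results: beat Farid, Kamil, Zara; lost to Ximena, Chen.
That is 3 wins.

3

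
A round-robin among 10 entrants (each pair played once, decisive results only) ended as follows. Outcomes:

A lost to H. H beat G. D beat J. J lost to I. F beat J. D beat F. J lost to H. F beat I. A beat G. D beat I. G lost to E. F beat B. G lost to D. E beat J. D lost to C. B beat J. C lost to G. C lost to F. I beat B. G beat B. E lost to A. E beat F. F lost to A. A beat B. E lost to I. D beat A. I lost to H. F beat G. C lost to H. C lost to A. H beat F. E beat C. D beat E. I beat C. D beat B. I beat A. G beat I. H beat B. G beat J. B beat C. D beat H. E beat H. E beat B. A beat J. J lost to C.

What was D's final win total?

8

D's results: beat A, B, E, F, G, H, I, J; lost to C.
That is 8 wins.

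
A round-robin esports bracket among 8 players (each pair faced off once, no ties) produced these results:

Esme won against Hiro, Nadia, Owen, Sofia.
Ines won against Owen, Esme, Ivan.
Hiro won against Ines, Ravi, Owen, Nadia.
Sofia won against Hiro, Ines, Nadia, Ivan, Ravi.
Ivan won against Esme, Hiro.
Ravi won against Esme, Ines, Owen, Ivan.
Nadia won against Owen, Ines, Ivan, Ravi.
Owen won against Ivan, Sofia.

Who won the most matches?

Win totals: Owen 2, Esme 4, Hiro 4, Ravi 4, Nadia 4, Ivan 2, Ines 3, Sofia 5.
Sofia leads with 5 wins (next highest: 4).

Sofia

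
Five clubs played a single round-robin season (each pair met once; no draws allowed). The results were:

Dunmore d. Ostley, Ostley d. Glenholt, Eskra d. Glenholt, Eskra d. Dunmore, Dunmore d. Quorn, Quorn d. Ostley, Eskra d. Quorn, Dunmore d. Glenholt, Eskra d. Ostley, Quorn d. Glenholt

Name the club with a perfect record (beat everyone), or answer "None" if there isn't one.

Eskra

Eskra has 4 wins out of 4 opponents — a perfect record.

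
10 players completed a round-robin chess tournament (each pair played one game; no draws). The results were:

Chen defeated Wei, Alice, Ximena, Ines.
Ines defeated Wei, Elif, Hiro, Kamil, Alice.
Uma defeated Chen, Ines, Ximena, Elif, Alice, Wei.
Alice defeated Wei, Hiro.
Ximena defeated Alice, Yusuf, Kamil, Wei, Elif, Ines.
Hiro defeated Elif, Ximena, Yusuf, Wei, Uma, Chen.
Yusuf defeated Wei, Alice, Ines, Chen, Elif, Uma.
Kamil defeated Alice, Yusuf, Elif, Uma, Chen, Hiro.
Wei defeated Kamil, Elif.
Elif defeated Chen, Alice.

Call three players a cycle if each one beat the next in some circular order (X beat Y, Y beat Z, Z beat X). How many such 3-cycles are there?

26

Win totals: Uma 6, Hiro 6, Chen 4, Yusuf 6, Ines 5, Kamil 6, Elif 2, Alice 2, Wei 2, Ximena 6.
A player with w wins dominates both others in C(w,2) triples; summing gives 15 + 15 + 6 + 15 + 10 + 15 + 1 + 1 + 1 + 15 = 94 transitive triples.
Total triples C(10,3) = 120, so cyclic triples = 120 − 94 = 26.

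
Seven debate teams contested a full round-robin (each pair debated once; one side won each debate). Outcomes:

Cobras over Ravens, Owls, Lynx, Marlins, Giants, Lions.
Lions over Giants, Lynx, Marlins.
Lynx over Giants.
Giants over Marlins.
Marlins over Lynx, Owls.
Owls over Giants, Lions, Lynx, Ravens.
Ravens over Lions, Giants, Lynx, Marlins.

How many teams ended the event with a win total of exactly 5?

0

Win totals: Lions 3, Giants 1, Cobras 6, Ravens 4, Lynx 1, Owls 4, Marlins 2.
No team has exactly 5 wins.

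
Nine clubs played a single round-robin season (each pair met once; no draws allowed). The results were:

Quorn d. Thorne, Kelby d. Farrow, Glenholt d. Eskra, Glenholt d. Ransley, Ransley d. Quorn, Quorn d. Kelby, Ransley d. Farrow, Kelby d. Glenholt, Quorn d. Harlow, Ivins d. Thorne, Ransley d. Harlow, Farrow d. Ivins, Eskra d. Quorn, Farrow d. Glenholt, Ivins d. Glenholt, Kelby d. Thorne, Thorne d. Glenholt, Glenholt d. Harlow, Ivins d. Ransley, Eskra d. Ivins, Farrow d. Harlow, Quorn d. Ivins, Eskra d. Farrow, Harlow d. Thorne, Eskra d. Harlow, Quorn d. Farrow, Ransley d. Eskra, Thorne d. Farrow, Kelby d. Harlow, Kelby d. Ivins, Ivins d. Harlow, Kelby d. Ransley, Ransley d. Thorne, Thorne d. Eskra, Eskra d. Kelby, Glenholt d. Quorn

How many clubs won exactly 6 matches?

1

Win totals: Farrow 3, Kelby 6, Eskra 5, Glenholt 4, Ivins 4, Thorne 3, Quorn 5, Harlow 1, Ransley 5.
Exactly 6: Kelby — 1 club.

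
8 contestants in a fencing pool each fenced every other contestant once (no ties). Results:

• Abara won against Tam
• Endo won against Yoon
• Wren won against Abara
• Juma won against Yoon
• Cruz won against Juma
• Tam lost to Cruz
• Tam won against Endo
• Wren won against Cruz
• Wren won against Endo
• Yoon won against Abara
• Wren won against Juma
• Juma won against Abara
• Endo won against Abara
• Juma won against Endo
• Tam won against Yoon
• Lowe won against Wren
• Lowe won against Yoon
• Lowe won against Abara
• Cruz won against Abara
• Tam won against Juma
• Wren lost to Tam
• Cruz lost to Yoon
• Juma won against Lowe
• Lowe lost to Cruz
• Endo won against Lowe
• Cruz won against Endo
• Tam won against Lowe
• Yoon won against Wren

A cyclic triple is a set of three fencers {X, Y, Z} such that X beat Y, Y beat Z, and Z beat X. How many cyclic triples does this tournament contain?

Win totals: Lowe 3, Abara 1, Wren 4, Juma 4, Yoon 3, Cruz 5, Tam 5, Endo 3.
A fencer with w wins dominates both others in C(w,2) triples; summing gives 3 + 0 + 6 + 6 + 3 + 10 + 10 + 3 = 41 transitive triples.
Total triples C(8,3) = 56, so cyclic triples = 56 − 41 = 15.

15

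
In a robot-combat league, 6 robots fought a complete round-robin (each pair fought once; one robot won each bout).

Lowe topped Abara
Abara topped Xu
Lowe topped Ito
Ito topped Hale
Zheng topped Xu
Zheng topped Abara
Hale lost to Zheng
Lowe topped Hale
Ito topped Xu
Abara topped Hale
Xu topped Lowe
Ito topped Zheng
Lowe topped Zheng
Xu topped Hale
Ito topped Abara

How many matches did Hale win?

Hale's results: beat no one; lost to Zheng, Ito, Abara, Xu, Lowe.
That is 0 wins.

0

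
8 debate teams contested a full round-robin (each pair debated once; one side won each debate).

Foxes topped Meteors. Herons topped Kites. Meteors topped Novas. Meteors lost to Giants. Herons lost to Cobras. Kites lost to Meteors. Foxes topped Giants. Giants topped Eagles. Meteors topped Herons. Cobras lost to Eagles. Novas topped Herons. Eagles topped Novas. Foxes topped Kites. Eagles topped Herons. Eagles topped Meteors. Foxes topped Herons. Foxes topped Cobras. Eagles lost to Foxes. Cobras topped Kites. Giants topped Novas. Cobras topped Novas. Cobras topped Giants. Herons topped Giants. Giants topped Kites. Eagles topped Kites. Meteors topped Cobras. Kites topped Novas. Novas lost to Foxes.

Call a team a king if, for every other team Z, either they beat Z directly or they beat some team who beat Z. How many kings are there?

Foxes reaches everyone (king).
Cobras cannot reach Foxes in two steps.
Meteors cannot reach Foxes, Eagles in two steps.
Eagles cannot reach Foxes in two steps.
Giants cannot reach Foxes in two steps.
Novas cannot reach Foxes, Cobras, Meteors, Eagles in two steps.
Kites cannot reach Foxes, Cobras, Meteors, Eagles, Giants in two steps.
Herons cannot reach Foxes, Cobras in two steps.
Kings: Foxes — 1.

1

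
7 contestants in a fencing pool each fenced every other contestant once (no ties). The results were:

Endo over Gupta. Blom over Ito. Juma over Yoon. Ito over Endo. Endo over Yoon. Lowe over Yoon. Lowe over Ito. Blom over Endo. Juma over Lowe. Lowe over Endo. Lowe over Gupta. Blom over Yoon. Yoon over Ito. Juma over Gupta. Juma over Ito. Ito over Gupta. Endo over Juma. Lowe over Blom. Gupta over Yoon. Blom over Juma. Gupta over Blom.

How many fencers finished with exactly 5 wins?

Win totals: Blom 4, Lowe 5, Juma 4, Gupta 2, Ito 2, Yoon 1, Endo 3.
Exactly 5: Lowe — 1 fencer.

1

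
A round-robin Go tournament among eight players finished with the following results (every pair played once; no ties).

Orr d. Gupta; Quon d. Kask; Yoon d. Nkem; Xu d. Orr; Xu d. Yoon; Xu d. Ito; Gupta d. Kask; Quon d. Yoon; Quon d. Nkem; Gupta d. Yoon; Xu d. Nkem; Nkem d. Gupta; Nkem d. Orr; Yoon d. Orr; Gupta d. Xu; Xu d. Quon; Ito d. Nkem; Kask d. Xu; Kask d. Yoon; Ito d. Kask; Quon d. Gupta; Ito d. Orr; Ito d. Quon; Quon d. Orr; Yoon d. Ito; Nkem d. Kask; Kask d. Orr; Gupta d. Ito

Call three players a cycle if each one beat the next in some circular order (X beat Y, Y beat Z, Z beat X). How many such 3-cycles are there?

15

Win totals: Quon 5, Nkem 3, Kask 3, Gupta 4, Ito 4, Orr 1, Yoon 3, Xu 5.
A player with w wins dominates both others in C(w,2) triples; summing gives 10 + 3 + 3 + 6 + 6 + 0 + 3 + 10 = 41 transitive triples.
Total triples C(8,3) = 56, so cyclic triples = 56 − 41 = 15.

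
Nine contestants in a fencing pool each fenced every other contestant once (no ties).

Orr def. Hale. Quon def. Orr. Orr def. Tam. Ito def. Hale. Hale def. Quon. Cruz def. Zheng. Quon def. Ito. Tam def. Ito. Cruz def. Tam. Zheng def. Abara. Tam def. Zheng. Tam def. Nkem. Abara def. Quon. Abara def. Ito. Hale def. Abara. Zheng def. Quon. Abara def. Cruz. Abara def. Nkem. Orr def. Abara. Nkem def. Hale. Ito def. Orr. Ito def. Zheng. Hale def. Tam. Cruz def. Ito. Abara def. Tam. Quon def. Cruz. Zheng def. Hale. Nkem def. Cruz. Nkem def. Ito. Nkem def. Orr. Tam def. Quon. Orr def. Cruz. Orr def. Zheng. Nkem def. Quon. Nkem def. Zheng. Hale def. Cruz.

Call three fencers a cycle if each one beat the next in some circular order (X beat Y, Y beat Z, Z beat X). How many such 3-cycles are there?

Win totals: Quon 3, Tam 4, Nkem 6, Orr 5, Zheng 3, Ito 3, Abara 5, Cruz 3, Hale 4.
A fencer with w wins dominates both others in C(w,2) triples; summing gives 3 + 6 + 15 + 10 + 3 + 3 + 10 + 3 + 6 = 59 transitive triples.
Total triples C(9,3) = 84, so cyclic triples = 84 − 59 = 25.

25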